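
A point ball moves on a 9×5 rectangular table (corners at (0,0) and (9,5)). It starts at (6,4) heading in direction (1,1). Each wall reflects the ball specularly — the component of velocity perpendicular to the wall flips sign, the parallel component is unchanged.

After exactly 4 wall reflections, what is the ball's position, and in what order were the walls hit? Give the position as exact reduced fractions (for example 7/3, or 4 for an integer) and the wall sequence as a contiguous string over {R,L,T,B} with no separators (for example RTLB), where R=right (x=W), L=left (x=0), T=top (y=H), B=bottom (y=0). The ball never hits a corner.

Final position: (1,5)
Wall sequence: TRBT

1. t=1 → T at (7,5); v=(1,-1)
2. t=2 → R at (9,3); v=(-1,-1)
3. t=3 → B at (6,0); v=(-1,1)
4. t=5 → T at (1,5); v=(-1,-1)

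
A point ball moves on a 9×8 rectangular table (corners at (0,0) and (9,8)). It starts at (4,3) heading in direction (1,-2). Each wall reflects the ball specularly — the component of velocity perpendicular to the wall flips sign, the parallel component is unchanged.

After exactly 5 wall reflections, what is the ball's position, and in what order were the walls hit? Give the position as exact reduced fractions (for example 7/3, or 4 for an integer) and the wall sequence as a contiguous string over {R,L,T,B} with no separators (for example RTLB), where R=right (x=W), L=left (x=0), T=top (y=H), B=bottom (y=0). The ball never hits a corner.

1. t=3/2 → B at (11/2,0); v=(1,2)
2. t=7/2 → R at (9,7); v=(-1,2)
3. t=1/2 → T at (17/2,8); v=(-1,-2)
4. t=4 → B at (9/2,0); v=(-1,2)
5. t=4 → T at (1/2,8); v=(-1,-2)

Final position: (1/2,8)
Wall sequence: BRTBT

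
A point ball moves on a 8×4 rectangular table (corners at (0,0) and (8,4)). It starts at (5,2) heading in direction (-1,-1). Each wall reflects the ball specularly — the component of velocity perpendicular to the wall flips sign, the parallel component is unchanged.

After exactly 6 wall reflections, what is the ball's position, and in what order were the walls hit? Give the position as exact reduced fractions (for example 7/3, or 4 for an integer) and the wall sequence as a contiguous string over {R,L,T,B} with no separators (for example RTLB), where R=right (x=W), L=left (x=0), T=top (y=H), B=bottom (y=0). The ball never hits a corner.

1. t=2 → B at (3,0); v=(-1,1)
2. t=3 → L at (0,3); v=(1,1)
3. t=1 → T at (1,4); v=(1,-1)
4. t=4 → B at (5,0); v=(1,1)
5. t=3 → R at (8,3); v=(-1,1)
6. t=1 → T at (7,4); v=(-1,-1)

Final position: (7,4)
Wall sequence: BLTBRT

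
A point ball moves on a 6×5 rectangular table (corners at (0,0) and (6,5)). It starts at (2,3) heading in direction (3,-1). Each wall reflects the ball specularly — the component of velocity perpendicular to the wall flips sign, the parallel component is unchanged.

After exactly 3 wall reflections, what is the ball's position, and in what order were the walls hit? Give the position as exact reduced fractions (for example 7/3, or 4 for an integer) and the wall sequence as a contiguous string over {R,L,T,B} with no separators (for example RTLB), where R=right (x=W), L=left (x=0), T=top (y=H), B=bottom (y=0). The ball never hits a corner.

1. t=4/3 → R at (6,5/3); v=(-3,-1)
2. t=5/3 → B at (1,0); v=(-3,1)
3. t=1/3 → L at (0,1/3); v=(3,1)

Final position: (0,1/3)
Wall sequence: RBL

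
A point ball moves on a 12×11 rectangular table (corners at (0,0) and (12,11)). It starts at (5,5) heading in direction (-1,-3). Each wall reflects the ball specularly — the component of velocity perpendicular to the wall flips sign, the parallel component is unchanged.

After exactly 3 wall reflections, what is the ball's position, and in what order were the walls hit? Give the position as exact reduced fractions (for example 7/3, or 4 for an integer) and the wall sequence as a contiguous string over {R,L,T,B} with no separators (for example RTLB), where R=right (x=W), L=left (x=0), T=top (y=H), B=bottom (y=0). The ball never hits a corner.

1. t=5/3 → B at (10/3,0); v=(-1,3)
2. t=10/3 → L at (0,10); v=(1,3)
3. t=1/3 → T at (1/3,11); v=(1,-3)

Final position: (1/3,11)
Wall sequence: BLT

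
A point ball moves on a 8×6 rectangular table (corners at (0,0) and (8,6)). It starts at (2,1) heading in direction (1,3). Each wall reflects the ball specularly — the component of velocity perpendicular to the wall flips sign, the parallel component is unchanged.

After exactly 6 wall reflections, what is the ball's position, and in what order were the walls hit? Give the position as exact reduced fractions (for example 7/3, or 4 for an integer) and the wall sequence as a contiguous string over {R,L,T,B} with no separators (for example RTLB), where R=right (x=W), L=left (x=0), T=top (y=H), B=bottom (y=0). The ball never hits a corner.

1. t=5/3 → T at (11/3,6); v=(1,-3)
2. t=2 → B at (17/3,0); v=(1,3)
3. t=2 → T at (23/3,6); v=(1,-3)
4. t=1/3 → R at (8,5); v=(-1,-3)
5. t=5/3 → B at (19/3,0); v=(-1,3)
6. t=2 → T at (13/3,6); v=(-1,-3)

Final position: (13/3,6)
Wall sequence: TBTRBT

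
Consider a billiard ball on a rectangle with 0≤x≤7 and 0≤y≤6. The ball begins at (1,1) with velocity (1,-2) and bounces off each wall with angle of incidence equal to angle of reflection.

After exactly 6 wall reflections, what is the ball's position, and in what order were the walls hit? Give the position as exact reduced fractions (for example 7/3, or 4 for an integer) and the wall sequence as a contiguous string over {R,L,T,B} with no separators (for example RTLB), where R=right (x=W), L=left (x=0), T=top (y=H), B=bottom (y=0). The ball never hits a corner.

Final position: (1/2,0)
Wall sequence: BTRBTB

1. t=1/2 → B at (3/2,0); v=(1,2)
2. t=3 → T at (9/2,6); v=(1,-2)
3. t=5/2 → R at (7,1); v=(-1,-2)
4. t=1/2 → B at (13/2,0); v=(-1,2)
5. t=3 → T at (7/2,6); v=(-1,-2)
6. t=3 → B at (1/2,0); v=(-1,2)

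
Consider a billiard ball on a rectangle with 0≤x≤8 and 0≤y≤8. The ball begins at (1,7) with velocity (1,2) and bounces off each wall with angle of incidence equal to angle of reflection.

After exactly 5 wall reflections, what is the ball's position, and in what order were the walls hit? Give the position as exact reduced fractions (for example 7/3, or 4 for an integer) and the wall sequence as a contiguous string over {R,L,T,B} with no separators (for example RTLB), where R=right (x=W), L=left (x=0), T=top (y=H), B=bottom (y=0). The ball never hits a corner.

1. t=1/2 → T at (3/2,8); v=(1,-2)
2. t=4 → B at (11/2,0); v=(1,2)
3. t=5/2 → R at (8,5); v=(-1,2)
4. t=3/2 → T at (13/2,8); v=(-1,-2)
5. t=4 → B at (5/2,0); v=(-1,2)

Final position: (5/2,0)
Wall sequence: TBRTB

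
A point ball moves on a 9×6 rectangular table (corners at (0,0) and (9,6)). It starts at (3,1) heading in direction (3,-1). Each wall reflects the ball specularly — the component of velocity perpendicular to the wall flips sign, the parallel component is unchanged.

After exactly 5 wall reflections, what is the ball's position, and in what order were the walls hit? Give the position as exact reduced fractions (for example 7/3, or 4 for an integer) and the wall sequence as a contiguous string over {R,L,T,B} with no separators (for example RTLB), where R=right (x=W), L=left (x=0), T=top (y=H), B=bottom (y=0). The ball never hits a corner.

1. t=1 → B at (6,0); v=(3,1)
2. t=1 → R at (9,1); v=(-3,1)
3. t=3 → L at (0,4); v=(3,1)
4. t=2 → T at (6,6); v=(3,-1)
5. t=1 → R at (9,5); v=(-3,-1)

Final position: (9,5)
Wall sequence: BRLTR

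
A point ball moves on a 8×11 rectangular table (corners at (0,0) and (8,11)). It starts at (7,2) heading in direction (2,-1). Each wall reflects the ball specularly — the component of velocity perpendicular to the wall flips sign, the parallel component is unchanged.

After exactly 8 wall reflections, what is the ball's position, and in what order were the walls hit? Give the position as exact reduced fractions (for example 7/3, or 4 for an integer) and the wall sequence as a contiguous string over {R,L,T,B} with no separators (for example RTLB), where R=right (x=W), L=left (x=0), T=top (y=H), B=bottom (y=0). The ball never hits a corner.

Final position: (0,7/2)
Wall sequence: RBLRLTRL

1. t=1/2 → R at (8,3/2); v=(-2,-1)
2. t=3/2 → B at (5,0); v=(-2,1)
3. t=5/2 → L at (0,5/2); v=(2,1)
4. t=4 → R at (8,13/2); v=(-2,1)
5. t=4 → L at (0,21/2); v=(2,1)
6. t=1/2 → T at (1,11); v=(2,-1)
7. t=7/2 → R at (8,15/2); v=(-2,-1)
8. t=4 → L at (0,7/2); v=(2,-1)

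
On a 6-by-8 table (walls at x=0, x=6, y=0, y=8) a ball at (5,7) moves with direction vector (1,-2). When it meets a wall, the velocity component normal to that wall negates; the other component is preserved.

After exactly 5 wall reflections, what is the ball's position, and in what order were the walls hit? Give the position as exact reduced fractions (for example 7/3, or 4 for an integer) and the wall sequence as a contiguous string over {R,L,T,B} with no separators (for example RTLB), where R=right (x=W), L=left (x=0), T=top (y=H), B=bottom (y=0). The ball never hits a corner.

1. t=1 → R at (6,5); v=(-1,-2)
2. t=5/2 → B at (7/2,0); v=(-1,2)
3. t=7/2 → L at (0,7); v=(1,2)
4. t=1/2 → T at (1/2,8); v=(1,-2)
5. t=4 → B at (9/2,0); v=(1,2)

Final position: (9/2,0)
Wall sequence: RBLTB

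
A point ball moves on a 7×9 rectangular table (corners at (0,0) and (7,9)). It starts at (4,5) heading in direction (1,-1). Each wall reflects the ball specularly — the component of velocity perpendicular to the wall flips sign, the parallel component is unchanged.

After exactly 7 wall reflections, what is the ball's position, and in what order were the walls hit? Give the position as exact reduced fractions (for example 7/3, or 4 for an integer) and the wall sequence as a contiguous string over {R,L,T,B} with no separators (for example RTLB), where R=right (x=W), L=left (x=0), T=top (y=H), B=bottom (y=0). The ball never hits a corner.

1. t=3 → R at (7,2); v=(-1,-1)
2. t=2 → B at (5,0); v=(-1,1)
3. t=5 → L at (0,5); v=(1,1)
4. t=4 → T at (4,9); v=(1,-1)
5. t=3 → R at (7,6); v=(-1,-1)
6. t=6 → B at (1,0); v=(-1,1)
7. t=1 → L at (0,1); v=(1,1)

Final position: (0,1)
Wall sequence: RBLTRBL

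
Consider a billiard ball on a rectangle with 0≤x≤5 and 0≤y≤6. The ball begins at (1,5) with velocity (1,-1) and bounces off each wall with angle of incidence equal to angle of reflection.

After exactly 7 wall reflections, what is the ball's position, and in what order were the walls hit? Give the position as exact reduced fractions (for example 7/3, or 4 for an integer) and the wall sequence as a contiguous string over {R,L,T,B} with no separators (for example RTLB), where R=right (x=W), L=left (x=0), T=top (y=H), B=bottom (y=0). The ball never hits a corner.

Final position: (0,2)
Wall sequence: RBLTRBL

1. t=4 → R at (5,1); v=(-1,-1)
2. t=1 → B at (4,0); v=(-1,1)
3. t=4 → L at (0,4); v=(1,1)
4. t=2 → T at (2,6); v=(1,-1)
5. t=3 → R at (5,3); v=(-1,-1)
6. t=3 → B at (2,0); v=(-1,1)
7. t=2 → L at (0,2); v=(1,1)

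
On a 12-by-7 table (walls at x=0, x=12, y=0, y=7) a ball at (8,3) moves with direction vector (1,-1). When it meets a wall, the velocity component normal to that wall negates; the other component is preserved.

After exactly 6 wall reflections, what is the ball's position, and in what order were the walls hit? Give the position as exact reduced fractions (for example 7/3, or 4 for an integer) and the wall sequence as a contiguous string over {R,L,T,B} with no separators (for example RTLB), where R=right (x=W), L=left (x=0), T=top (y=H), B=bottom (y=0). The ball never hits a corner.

Final position: (8,7)
Wall sequence: BRTLBT

1. t=3 → B at (11,0); v=(1,1)
2. t=1 → R at (12,1); v=(-1,1)
3. t=6 → T at (6,7); v=(-1,-1)
4. t=6 → L at (0,1); v=(1,-1)
5. t=1 → B at (1,0); v=(1,1)
6. t=7 → T at (8,7); v=(1,-1)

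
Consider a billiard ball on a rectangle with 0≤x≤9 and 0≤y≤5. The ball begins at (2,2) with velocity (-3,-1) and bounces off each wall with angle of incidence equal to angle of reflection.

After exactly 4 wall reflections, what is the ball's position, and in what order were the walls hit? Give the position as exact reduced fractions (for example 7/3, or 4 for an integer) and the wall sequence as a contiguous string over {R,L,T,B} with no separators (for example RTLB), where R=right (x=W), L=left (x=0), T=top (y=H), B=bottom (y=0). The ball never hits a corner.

1. t=2/3 → L at (0,4/3); v=(3,-1)
2. t=4/3 → B at (4,0); v=(3,1)
3. t=5/3 → R at (9,5/3); v=(-3,1)
4. t=3 → L at (0,14/3); v=(3,1)

Final position: (0,14/3)
Wall sequence: LBRL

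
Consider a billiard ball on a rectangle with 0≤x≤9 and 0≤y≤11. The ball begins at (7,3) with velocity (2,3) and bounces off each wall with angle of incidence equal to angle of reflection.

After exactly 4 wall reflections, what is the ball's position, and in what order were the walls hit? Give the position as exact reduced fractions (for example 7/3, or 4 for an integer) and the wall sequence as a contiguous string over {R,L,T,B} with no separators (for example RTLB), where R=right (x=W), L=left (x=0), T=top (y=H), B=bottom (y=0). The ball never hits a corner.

1. t=1 → R at (9,6); v=(-2,3)
2. t=5/3 → T at (17/3,11); v=(-2,-3)
3. t=17/6 → L at (0,5/2); v=(2,-3)
4. t=5/6 → B at (5/3,0); v=(2,3)

Final position: (5/3,0)
Wall sequence: RTLB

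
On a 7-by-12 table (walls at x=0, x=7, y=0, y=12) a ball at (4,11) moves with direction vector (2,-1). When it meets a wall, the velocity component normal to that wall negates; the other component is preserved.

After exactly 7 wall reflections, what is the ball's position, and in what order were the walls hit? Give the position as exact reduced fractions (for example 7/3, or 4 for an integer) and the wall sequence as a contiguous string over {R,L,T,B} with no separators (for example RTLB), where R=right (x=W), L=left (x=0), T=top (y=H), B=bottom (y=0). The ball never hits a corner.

1. t=3/2 → R at (7,19/2); v=(-2,-1)
2. t=7/2 → L at (0,6); v=(2,-1)
3. t=7/2 → R at (7,5/2); v=(-2,-1)
4. t=5/2 → B at (2,0); v=(-2,1)
5. t=1 → L at (0,1); v=(2,1)
6. t=7/2 → R at (7,9/2); v=(-2,1)
7. t=7/2 → L at (0,8); v=(2,1)

Final position: (0,8)
Wall sequence: RLRBLRL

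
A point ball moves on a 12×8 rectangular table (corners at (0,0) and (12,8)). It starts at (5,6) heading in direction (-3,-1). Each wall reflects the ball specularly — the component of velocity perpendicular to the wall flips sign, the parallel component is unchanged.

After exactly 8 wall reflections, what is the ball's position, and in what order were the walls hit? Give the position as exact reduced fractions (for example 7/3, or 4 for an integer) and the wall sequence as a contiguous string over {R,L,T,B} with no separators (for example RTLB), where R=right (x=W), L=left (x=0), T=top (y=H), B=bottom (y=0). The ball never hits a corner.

Final position: (12,1/3)
Wall sequence: LRBLRTLR

1. t=5/3 → L at (0,13/3); v=(3,-1)
2. t=4 → R at (12,1/3); v=(-3,-1)
3. t=1/3 → B at (11,0); v=(-3,1)
4. t=11/3 → L at (0,11/3); v=(3,1)
5. t=4 → R at (12,23/3); v=(-3,1)
6. t=1/3 → T at (11,8); v=(-3,-1)
7. t=11/3 → L at (0,13/3); v=(3,-1)
8. t=4 → R at (12,1/3); v=(-3,-1)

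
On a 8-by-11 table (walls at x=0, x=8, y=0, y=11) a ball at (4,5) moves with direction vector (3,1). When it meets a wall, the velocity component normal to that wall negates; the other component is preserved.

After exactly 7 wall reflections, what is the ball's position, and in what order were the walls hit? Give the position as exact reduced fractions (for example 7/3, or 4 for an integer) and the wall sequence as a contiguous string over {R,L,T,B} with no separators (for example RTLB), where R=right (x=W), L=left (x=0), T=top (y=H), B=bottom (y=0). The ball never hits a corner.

Final position: (0,7/3)
Wall sequence: RLTRLRL

1. t=4/3 → R at (8,19/3); v=(-3,1)
2. t=8/3 → L at (0,9); v=(3,1)
3. t=2 → T at (6,11); v=(3,-1)
4. t=2/3 → R at (8,31/3); v=(-3,-1)
5. t=8/3 → L at (0,23/3); v=(3,-1)
6. t=8/3 → R at (8,5); v=(-3,-1)
7. t=8/3 → L at (0,7/3); v=(3,-1)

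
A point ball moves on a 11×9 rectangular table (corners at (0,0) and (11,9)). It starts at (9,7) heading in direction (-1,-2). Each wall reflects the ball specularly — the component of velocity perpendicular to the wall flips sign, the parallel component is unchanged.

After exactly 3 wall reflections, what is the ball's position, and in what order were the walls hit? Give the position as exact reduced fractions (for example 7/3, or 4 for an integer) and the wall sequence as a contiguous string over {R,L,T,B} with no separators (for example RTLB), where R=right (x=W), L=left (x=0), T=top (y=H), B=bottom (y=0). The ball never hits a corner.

Final position: (0,7)
Wall sequence: BTL

1. t=7/2 → B at (11/2,0); v=(-1,2)
2. t=9/2 → T at (1,9); v=(-1,-2)
3. t=1 → L at (0,7); v=(1,-2)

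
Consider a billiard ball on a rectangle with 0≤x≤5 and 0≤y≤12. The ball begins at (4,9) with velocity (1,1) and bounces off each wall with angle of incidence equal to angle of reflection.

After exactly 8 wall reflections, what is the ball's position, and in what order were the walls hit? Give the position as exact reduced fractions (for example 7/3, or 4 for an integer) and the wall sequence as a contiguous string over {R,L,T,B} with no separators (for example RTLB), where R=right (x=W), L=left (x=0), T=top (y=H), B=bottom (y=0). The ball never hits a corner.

Final position: (0,11)
Wall sequence: RTLRBLRL

1. t=1 → R at (5,10); v=(-1,1)
2. t=2 → T at (3,12); v=(-1,-1)
3. t=3 → L at (0,9); v=(1,-1)
4. t=5 → R at (5,4); v=(-1,-1)
5. t=4 → B at (1,0); v=(-1,1)
6. t=1 → L at (0,1); v=(1,1)
7. t=5 → R at (5,6); v=(-1,1)
8. t=5 → L at (0,11); v=(1,1)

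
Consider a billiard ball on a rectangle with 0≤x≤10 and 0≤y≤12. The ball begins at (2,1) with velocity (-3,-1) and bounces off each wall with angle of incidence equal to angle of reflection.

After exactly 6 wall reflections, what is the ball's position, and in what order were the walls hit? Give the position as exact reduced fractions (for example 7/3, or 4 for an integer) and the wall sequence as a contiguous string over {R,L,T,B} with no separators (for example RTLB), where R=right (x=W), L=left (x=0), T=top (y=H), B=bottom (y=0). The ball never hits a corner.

1. t=2/3 → L at (0,1/3); v=(3,-1)
2. t=1/3 → B at (1,0); v=(3,1)
3. t=3 → R at (10,3); v=(-3,1)
4. t=10/3 → L at (0,19/3); v=(3,1)
5. t=10/3 → R at (10,29/3); v=(-3,1)
6. t=7/3 → T at (3,12); v=(-3,-1)

Final position: (3,12)
Wall sequence: LBRLRT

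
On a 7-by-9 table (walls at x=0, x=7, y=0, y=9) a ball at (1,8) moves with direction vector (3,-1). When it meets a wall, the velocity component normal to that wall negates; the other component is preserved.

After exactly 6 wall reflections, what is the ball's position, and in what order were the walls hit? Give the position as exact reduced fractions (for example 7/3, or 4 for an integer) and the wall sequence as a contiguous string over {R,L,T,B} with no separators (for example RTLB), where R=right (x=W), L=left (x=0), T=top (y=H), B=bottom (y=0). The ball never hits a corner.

Final position: (7,10/3)
Wall sequence: RLRBLR

1. t=2 → R at (7,6); v=(-3,-1)
2. t=7/3 → L at (0,11/3); v=(3,-1)
3. t=7/3 → R at (7,4/3); v=(-3,-1)
4. t=4/3 → B at (3,0); v=(-3,1)
5. t=1 → L at (0,1); v=(3,1)
6. t=7/3 → R at (7,10/3); v=(-3,1)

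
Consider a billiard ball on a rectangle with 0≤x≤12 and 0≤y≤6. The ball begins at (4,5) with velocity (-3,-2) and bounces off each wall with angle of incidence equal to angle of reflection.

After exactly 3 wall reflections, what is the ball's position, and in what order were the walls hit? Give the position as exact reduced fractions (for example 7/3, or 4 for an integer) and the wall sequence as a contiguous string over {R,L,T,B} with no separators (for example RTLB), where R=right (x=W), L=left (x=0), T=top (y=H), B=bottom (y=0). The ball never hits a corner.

1. t=4/3 → L at (0,7/3); v=(3,-2)
2. t=7/6 → B at (7/2,0); v=(3,2)
3. t=17/6 → R at (12,17/3); v=(-3,2)

Final position: (12,17/3)
Wall sequence: LBR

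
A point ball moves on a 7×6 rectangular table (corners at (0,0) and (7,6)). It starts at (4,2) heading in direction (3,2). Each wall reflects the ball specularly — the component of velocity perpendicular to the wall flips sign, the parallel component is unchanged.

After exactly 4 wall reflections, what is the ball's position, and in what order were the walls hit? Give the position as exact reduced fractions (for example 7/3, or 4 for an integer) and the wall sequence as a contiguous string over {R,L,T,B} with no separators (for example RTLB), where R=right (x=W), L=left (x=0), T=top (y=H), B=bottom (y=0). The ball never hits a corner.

Final position: (5,0)
Wall sequence: RTLB

1. t=1 → R at (7,4); v=(-3,2)
2. t=1 → T at (4,6); v=(-3,-2)
3. t=4/3 → L at (0,10/3); v=(3,-2)
4. t=5/3 → B at (5,0); v=(3,2)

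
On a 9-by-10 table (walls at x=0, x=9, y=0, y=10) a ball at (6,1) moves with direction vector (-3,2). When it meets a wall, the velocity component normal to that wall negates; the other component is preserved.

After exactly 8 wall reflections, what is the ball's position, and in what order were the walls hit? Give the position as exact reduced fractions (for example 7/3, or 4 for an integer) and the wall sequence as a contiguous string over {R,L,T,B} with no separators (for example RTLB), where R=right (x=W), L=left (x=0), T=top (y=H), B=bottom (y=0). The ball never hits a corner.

1. t=2 → L at (0,5); v=(3,2)
2. t=5/2 → T at (15/2,10); v=(3,-2)
3. t=1/2 → R at (9,9); v=(-3,-2)
4. t=3 → L at (0,3); v=(3,-2)
5. t=3/2 → B at (9/2,0); v=(3,2)
6. t=3/2 → R at (9,3); v=(-3,2)
7. t=3 → L at (0,9); v=(3,2)
8. t=1/2 → T at (3/2,10); v=(3,-2)

Final position: (3/2,10)
Wall sequence: LTRLBRLT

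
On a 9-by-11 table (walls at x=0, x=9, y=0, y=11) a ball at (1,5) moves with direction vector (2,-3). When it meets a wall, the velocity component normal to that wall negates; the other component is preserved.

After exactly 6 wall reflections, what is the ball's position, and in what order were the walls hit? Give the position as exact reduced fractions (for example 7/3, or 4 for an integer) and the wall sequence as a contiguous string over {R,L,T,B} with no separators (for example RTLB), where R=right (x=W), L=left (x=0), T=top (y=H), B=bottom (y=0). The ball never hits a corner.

1. t=5/3 → B at (13/3,0); v=(2,3)
2. t=7/3 → R at (9,7); v=(-2,3)
3. t=4/3 → T at (19/3,11); v=(-2,-3)
4. t=19/6 → L at (0,3/2); v=(2,-3)
5. t=1/2 → B at (1,0); v=(2,3)
6. t=11/3 → T at (25/3,11); v=(2,-3)

Final position: (25/3,11)
Wall sequence: BRTLBT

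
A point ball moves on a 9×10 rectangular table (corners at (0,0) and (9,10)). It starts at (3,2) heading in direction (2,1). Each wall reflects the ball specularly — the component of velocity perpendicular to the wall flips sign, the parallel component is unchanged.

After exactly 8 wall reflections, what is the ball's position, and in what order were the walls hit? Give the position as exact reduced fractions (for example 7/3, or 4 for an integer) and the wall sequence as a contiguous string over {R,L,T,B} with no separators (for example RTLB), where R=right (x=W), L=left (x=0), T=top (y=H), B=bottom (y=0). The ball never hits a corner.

Final position: (0,15/2)
Wall sequence: RLTRLBRL

1. t=3 → R at (9,5); v=(-2,1)
2. t=9/2 → L at (0,19/2); v=(2,1)
3. t=1/2 → T at (1,10); v=(2,-1)
4. t=4 → R at (9,6); v=(-2,-1)
5. t=9/2 → L at (0,3/2); v=(2,-1)
6. t=3/2 → B at (3,0); v=(2,1)
7. t=3 → R at (9,3); v=(-2,1)
8. t=9/2 → L at (0,15/2); v=(2,1)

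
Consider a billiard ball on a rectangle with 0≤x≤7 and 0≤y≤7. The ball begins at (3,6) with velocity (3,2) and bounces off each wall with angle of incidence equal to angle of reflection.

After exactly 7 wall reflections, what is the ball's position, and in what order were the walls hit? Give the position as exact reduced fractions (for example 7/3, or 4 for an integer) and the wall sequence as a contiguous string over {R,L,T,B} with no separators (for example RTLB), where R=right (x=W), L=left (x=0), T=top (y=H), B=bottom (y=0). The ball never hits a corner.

1. t=1/2 → T at (9/2,7); v=(3,-2)
2. t=5/6 → R at (7,16/3); v=(-3,-2)
3. t=7/3 → L at (0,2/3); v=(3,-2)
4. t=1/3 → B at (1,0); v=(3,2)
5. t=2 → R at (7,4); v=(-3,2)
6. t=3/2 → T at (5/2,7); v=(-3,-2)
7. t=5/6 → L at (0,16/3); v=(3,-2)

Final position: (0,16/3)
Wall sequence: TRLBRTL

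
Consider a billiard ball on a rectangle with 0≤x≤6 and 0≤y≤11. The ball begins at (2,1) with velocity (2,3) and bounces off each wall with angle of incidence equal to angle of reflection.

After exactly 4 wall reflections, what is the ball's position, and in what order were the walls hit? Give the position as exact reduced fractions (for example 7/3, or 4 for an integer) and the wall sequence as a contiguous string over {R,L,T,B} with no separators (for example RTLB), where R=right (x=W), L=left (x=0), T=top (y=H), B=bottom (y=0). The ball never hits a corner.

1. t=2 → R at (6,7); v=(-2,3)
2. t=4/3 → T at (10/3,11); v=(-2,-3)
3. t=5/3 → L at (0,6); v=(2,-3)
4. t=2 → B at (4,0); v=(2,3)

Final position: (4,0)
Wall sequence: RTLB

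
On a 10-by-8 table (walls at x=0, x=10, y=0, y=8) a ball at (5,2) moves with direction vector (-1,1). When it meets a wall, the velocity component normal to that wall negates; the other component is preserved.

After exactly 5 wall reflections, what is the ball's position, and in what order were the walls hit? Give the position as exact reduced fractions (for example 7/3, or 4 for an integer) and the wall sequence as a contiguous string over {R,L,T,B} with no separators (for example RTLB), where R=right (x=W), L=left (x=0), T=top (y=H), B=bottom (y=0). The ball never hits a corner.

Final position: (3,8)
Wall sequence: LTBRT

1. t=5 → L at (0,7); v=(1,1)
2. t=1 → T at (1,8); v=(1,-1)
3. t=8 → B at (9,0); v=(1,1)
4. t=1 → R at (10,1); v=(-1,1)
5. t=7 → T at (3,8); v=(-1,-1)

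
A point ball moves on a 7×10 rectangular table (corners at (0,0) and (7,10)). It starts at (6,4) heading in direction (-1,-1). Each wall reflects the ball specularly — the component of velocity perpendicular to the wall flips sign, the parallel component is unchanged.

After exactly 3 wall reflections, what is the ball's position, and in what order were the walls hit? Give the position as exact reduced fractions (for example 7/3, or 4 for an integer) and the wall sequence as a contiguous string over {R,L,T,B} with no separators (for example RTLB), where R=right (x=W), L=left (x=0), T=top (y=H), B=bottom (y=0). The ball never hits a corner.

Final position: (7,9)
Wall sequence: BLR

1. t=4 → B at (2,0); v=(-1,1)
2. t=2 → L at (0,2); v=(1,1)
3. t=7 → R at (7,9); v=(-1,1)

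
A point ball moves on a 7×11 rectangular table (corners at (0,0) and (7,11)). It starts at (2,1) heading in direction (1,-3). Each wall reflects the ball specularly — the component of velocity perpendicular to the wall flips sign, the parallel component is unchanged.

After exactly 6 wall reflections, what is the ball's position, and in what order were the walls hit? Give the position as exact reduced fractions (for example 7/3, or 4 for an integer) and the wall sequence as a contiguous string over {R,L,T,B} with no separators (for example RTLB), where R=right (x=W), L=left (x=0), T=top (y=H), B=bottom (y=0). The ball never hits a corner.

1. t=1/3 → B at (7/3,0); v=(1,3)
2. t=11/3 → T at (6,11); v=(1,-3)
3. t=1 → R at (7,8); v=(-1,-3)
4. t=8/3 → B at (13/3,0); v=(-1,3)
5. t=11/3 → T at (2/3,11); v=(-1,-3)
6. t=2/3 → L at (0,9); v=(1,-3)

Final position: (0,9)
Wall sequence: BTRBTL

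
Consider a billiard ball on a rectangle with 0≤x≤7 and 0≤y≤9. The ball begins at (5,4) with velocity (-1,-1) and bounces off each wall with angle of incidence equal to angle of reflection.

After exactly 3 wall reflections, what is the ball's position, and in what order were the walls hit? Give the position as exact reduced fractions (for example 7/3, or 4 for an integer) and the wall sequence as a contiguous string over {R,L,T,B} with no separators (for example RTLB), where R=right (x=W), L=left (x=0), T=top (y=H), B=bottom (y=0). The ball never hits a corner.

1. t=4 → B at (1,0); v=(-1,1)
2. t=1 → L at (0,1); v=(1,1)
3. t=7 → R at (7,8); v=(-1,1)

Final position: (7,8)
Wall sequence: BLR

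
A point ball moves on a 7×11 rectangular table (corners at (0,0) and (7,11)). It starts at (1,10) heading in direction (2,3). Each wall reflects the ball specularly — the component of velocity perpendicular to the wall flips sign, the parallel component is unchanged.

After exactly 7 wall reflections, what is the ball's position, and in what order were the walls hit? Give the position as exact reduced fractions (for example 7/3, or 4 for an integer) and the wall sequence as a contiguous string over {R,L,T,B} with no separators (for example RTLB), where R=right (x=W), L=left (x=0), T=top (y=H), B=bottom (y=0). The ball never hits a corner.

1. t=1/3 → T at (5/3,11); v=(2,-3)
2. t=8/3 → R at (7,3); v=(-2,-3)
3. t=1 → B at (5,0); v=(-2,3)
4. t=5/2 → L at (0,15/2); v=(2,3)
5. t=7/6 → T at (7/3,11); v=(2,-3)
6. t=7/3 → R at (7,4); v=(-2,-3)
7. t=4/3 → B at (13/3,0); v=(-2,3)

Final position: (13/3,0)
Wall sequence: TRBLTRB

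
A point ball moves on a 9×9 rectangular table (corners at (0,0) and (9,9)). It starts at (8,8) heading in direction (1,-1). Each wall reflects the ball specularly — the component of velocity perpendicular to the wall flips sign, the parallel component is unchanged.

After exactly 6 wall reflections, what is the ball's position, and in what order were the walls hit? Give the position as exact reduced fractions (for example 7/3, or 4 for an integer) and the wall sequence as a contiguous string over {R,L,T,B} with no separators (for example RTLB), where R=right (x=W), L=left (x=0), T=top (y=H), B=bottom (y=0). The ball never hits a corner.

1. t=1 → R at (9,7); v=(-1,-1)
2. t=7 → B at (2,0); v=(-1,1)
3. t=2 → L at (0,2); v=(1,1)
4. t=7 → T at (7,9); v=(1,-1)
5. t=2 → R at (9,7); v=(-1,-1)
6. t=7 → B at (2,0); v=(-1,1)

Final position: (2,0)
Wall sequence: RBLTRB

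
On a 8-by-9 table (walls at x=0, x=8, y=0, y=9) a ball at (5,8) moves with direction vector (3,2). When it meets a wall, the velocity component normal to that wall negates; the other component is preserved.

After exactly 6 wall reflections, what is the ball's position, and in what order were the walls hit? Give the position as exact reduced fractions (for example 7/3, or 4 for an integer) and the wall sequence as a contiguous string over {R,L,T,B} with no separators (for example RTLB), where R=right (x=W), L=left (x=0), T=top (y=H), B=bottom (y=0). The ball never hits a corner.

1. t=1/2 → T at (13/2,9); v=(3,-2)
2. t=1/2 → R at (8,8); v=(-3,-2)
3. t=8/3 → L at (0,8/3); v=(3,-2)
4. t=4/3 → B at (4,0); v=(3,2)
5. t=4/3 → R at (8,8/3); v=(-3,2)
6. t=8/3 → L at (0,8); v=(3,2)

Final position: (0,8)
Wall sequence: TRLBRL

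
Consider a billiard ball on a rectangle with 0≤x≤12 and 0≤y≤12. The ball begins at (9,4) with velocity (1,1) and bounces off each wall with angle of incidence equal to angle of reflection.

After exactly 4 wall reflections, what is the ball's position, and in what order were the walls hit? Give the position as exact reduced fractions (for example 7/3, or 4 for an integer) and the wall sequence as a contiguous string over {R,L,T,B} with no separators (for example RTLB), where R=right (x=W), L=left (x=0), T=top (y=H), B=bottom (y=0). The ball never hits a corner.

1. t=3 → R at (12,7); v=(-1,1)
2. t=5 → T at (7,12); v=(-1,-1)
3. t=7 → L at (0,5); v=(1,-1)
4. t=5 → B at (5,0); v=(1,1)

Final position: (5,0)
Wall sequence: RTLB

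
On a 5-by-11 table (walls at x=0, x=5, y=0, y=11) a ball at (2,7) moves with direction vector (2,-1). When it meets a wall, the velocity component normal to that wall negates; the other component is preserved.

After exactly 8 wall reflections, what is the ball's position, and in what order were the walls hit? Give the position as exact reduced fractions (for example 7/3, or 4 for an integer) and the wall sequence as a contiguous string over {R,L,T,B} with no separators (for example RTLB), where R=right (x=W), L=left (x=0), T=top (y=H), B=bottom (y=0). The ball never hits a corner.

Final position: (5,19/2)
Wall sequence: RLRBLRLR

1. t=3/2 → R at (5,11/2); v=(-2,-1)
2. t=5/2 → L at (0,3); v=(2,-1)
3. t=5/2 → R at (5,1/2); v=(-2,-1)
4. t=1/2 → B at (4,0); v=(-2,1)
5. t=2 → L at (0,2); v=(2,1)
6. t=5/2 → R at (5,9/2); v=(-2,1)
7. t=5/2 → L at (0,7); v=(2,1)
8. t=5/2 → R at (5,19/2); v=(-2,1)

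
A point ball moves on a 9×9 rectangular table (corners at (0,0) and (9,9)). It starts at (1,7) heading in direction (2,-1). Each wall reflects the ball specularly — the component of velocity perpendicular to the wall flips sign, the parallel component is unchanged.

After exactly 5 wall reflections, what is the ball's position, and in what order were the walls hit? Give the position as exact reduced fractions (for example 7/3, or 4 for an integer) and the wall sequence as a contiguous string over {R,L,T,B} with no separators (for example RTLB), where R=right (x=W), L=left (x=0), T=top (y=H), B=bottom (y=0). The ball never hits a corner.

1. t=4 → R at (9,3); v=(-2,-1)
2. t=3 → B at (3,0); v=(-2,1)
3. t=3/2 → L at (0,3/2); v=(2,1)
4. t=9/2 → R at (9,6); v=(-2,1)
5. t=3 → T at (3,9); v=(-2,-1)

Final position: (3,9)
Wall sequence: RBLRT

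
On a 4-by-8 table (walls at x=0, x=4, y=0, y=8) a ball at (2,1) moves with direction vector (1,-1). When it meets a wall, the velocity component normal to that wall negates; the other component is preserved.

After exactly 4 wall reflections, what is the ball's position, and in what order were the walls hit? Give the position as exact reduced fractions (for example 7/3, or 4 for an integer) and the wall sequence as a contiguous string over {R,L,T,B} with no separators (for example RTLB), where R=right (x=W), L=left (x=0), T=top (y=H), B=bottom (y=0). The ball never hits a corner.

1. t=1 → B at (3,0); v=(1,1)
2. t=1 → R at (4,1); v=(-1,1)
3. t=4 → L at (0,5); v=(1,1)
4. t=3 → T at (3,8); v=(1,-1)

Final position: (3,8)
Wall sequence: BRLT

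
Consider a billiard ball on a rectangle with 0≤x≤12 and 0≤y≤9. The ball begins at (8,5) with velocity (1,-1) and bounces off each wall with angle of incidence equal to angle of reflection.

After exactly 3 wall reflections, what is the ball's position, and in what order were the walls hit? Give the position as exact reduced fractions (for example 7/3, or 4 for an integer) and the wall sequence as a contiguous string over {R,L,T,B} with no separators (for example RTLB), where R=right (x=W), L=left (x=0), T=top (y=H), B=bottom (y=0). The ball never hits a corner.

1. t=4 → R at (12,1); v=(-1,-1)
2. t=1 → B at (11,0); v=(-1,1)
3. t=9 → T at (2,9); v=(-1,-1)

Final position: (2,9)
Wall sequence: RBT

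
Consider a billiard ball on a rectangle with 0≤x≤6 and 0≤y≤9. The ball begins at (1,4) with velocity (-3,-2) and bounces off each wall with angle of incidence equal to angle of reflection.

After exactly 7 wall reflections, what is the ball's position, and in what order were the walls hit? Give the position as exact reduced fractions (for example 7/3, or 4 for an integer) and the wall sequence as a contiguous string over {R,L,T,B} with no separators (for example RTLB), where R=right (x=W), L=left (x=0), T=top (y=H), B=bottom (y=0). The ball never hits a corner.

Final position: (0,16/3)
Wall sequence: LBRLRTL

1. t=1/3 → L at (0,10/3); v=(3,-2)
2. t=5/3 → B at (5,0); v=(3,2)
3. t=1/3 → R at (6,2/3); v=(-3,2)
4. t=2 → L at (0,14/3); v=(3,2)
5. t=2 → R at (6,26/3); v=(-3,2)
6. t=1/6 → T at (11/2,9); v=(-3,-2)
7. t=11/6 → L at (0,16/3); v=(3,-2)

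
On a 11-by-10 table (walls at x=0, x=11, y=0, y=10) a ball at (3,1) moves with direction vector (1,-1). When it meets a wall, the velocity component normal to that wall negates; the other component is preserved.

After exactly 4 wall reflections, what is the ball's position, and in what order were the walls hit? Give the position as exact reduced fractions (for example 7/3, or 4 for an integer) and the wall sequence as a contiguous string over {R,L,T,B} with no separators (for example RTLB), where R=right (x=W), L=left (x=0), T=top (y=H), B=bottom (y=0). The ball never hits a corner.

1. t=1 → B at (4,0); v=(1,1)
2. t=7 → R at (11,7); v=(-1,1)
3. t=3 → T at (8,10); v=(-1,-1)
4. t=8 → L at (0,2); v=(1,-1)

Final position: (0,2)
Wall sequence: BRTL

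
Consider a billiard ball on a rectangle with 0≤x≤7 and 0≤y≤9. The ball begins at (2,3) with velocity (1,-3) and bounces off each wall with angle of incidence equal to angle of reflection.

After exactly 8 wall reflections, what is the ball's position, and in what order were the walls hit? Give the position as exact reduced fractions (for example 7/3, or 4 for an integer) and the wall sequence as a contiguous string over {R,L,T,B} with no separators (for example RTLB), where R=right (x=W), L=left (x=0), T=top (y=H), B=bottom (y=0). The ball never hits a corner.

Final position: (4,9)
Wall sequence: BTRBTLBT

1. t=1 → B at (3,0); v=(1,3)
2. t=3 → T at (6,9); v=(1,-3)
3. t=1 → R at (7,6); v=(-1,-3)
4. t=2 → B at (5,0); v=(-1,3)
5. t=3 → T at (2,9); v=(-1,-3)
6. t=2 → L at (0,3); v=(1,-3)
7. t=1 → B at (1,0); v=(1,3)
8. t=3 → T at (4,9); v=(1,-3)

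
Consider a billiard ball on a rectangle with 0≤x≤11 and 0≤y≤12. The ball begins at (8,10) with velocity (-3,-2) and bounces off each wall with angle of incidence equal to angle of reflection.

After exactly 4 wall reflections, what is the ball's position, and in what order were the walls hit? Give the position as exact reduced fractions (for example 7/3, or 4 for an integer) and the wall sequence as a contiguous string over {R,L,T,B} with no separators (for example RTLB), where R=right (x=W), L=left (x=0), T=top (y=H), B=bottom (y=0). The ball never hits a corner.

1. t=8/3 → L at (0,14/3); v=(3,-2)
2. t=7/3 → B at (7,0); v=(3,2)
3. t=4/3 → R at (11,8/3); v=(-3,2)
4. t=11/3 → L at (0,10); v=(3,2)

Final position: (0,10)
Wall sequence: LBRL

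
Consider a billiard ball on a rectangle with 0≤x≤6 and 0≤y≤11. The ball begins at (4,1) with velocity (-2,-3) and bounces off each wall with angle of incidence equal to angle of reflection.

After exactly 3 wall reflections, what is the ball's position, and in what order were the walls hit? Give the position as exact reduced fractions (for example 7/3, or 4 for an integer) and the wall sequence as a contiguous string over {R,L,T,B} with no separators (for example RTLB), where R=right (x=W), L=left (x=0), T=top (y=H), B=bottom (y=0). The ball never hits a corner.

Final position: (4,11)
Wall sequence: BLT

1. t=1/3 → B at (10/3,0); v=(-2,3)
2. t=5/3 → L at (0,5); v=(2,3)
3. t=2 → T at (4,11); v=(2,-3)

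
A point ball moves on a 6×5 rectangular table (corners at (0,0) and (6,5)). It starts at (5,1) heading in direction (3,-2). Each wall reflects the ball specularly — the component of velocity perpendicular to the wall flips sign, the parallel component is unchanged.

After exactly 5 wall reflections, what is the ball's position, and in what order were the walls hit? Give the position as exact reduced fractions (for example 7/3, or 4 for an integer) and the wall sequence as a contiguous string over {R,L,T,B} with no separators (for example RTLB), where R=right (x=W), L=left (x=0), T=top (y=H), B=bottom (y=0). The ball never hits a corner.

Final position: (6,7/3)
Wall sequence: RBLTR

1. t=1/3 → R at (6,1/3); v=(-3,-2)
2. t=1/6 → B at (11/2,0); v=(-3,2)
3. t=11/6 → L at (0,11/3); v=(3,2)
4. t=2/3 → T at (2,5); v=(3,-2)
5. t=4/3 → R at (6,7/3); v=(-3,-2)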